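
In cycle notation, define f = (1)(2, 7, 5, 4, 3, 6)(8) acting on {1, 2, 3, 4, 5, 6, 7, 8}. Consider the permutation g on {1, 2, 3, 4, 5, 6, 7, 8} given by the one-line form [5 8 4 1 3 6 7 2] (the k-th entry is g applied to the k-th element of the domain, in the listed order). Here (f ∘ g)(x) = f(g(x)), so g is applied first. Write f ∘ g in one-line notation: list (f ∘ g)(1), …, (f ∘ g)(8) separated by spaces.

(f ∘ g)(x) = f(g(x)). Computing each image: f(g(1)) = f(5) = 4, f(g(2)) = f(8) = 8, f(g(3)) = f(4) = 3, f(g(4)) = f(1) = 1, f(g(5)) = f(3) = 6, f(g(6)) = f(6) = 2, f(g(7)) = f(7) = 5, f(g(8)) = f(2) = 7.
Hence f ∘ g = [4 8 3 1 6 2 5 7].

4 8 3 1 6 2 5 7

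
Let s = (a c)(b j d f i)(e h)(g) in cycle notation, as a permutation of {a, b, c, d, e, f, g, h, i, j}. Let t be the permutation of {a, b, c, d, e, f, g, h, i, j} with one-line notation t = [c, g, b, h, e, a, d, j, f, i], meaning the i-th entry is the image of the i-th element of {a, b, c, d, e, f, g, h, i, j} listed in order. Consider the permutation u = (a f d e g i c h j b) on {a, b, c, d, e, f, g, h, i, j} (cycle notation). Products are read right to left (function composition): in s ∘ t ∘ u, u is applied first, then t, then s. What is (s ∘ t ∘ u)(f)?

Chase f: u(f) = d; t(d) = h; s(h) = e. Hence (s ∘ t ∘ u)(f) = e.

e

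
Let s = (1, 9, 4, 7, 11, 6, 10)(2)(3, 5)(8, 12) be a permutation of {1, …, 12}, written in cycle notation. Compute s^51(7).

7 lies in the 7-cycle (1, 9, 4, 7, 11, 6, 10).
On a 7-cycle, s^7 is the identity, so s^51 = s^2 there (51 ≡ 2 mod 7).
Stepping 2 places around the cycle: 7 → 11 → 6.

6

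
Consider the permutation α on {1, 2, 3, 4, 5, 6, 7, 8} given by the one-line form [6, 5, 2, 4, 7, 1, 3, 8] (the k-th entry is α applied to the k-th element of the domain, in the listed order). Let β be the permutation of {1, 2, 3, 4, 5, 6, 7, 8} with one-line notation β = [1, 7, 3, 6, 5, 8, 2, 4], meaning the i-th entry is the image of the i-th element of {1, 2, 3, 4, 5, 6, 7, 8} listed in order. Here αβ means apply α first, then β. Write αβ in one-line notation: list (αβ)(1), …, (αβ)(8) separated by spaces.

8 5 7 6 2 1 3 4

(αβ)(x) = β(α(x)). Computing each image: β(α(1)) = β(6) = 8, β(α(2)) = β(5) = 5, β(α(3)) = β(2) = 7, β(α(4)) = β(4) = 6, β(α(5)) = β(7) = 2, β(α(6)) = β(1) = 1, β(α(7)) = β(3) = 3, β(α(8)) = β(8) = 4.
Hence αβ = [8 5 7 6 2 1 3 4].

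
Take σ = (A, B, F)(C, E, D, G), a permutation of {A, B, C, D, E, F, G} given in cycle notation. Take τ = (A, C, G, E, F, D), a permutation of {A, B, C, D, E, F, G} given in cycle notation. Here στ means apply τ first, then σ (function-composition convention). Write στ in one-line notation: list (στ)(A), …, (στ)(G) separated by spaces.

E F C B A G D

Chase each element through τ then σ: A → C → E; B → B → F; C → G → C; D → A → B; E → F → A; F → D → G; G → E → D.
So στ in one-line form is E F C B A G D.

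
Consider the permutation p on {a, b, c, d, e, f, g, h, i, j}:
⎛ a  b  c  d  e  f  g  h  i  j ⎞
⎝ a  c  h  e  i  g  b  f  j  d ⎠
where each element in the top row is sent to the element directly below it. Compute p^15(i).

e

Tracing i → j → … returns to i after 4 steps, so i lies in a 4-cycle (d, e, i, j).
On a 4-cycle, p^4 is the identity, so p^15 = p^3 there (15 ≡ 3 mod 4).
Advancing 3 steps from i: i → j → d → e.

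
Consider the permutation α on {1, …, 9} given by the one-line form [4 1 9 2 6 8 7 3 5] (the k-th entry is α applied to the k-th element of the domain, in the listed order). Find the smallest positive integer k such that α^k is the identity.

15

Writing α as disjoint cycles, the cycle lengths are 5, 3, 1.
Since disjoint cycles commute, ord(α) = lcm(5, 3) = 15.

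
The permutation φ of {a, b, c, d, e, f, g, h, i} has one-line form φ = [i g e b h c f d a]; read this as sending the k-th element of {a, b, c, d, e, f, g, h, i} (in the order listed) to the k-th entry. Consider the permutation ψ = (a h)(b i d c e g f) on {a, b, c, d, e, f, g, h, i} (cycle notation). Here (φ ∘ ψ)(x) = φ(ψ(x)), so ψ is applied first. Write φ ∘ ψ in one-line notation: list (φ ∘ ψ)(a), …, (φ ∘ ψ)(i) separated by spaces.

For each element, apply ψ then φ: a → h → d; b → i → a; c → e → h; d → c → e; e → g → f; f → b → g; g → f → c; h → a → i; i → d → b.
So φ ∘ ψ in one-line form is d a h e f g c i b.

d a h e f g c i b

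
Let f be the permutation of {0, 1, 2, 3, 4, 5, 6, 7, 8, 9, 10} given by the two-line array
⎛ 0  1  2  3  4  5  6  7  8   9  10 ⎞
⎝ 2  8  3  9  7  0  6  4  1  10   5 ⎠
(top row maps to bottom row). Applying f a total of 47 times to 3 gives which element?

Tracing 3 → 9 → … returns to 3 after 6 steps, so 3 lies in a 6-cycle (0, 2, 3, 9, 10, 5).
Powers repeat with period 6 on this cycle, and 47 mod 6 = 5, so f^47(3) = f^5(3).
Stepping 5 places around the cycle: 3 → 9 → 10 → 5 → 0 → 2.

2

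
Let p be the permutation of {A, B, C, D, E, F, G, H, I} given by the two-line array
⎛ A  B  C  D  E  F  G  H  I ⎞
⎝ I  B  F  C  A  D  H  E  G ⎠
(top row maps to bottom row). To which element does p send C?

F

The entry below C in the array is F, so p(C) = F.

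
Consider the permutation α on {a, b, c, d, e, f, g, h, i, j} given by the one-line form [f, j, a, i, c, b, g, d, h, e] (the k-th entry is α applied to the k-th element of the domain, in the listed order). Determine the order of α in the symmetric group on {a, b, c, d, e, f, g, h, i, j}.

Decomposing into disjoint cycles gives cycle lengths 6, 3, 1.
Since disjoint cycles commute, ord(α) = lcm(6, 3) = 6.

6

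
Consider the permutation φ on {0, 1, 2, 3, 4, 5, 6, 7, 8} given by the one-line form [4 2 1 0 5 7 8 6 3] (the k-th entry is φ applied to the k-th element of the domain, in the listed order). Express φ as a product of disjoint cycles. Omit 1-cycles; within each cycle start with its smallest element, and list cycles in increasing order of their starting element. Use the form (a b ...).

Start at 0 and follow images: 0 → 4 → 5 → 7 → 6 → 8 → 3 → 0, giving the cycle (0 4 5 7 6 8 3).
Repeating from the next unused element and collecting all non-trivial cycles gives (0 4 5 7 6 8 3)(1 2).

(0 4 5 7 6 8 3)(1 2)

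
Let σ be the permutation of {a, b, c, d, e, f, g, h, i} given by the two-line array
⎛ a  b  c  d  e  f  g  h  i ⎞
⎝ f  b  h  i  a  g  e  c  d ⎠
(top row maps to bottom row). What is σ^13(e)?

Tracing e → a → … returns to e after 4 steps, so e lies in a 4-cycle (a f g e).
Powers repeat with period 4 on this cycle, and 13 mod 4 = 1, so σ^13(e) = σ^1(e).
Stepping 1 place around the cycle: e → a.

a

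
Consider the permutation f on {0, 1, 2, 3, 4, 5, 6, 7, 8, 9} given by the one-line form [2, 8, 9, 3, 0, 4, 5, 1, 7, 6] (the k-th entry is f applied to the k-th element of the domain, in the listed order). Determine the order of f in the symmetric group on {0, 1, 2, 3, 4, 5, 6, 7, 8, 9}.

6

The disjoint-cycle form of f has cycle lengths 6, 3, 1.
The order of f is the least common multiple of its cycle lengths: lcm(6, 3) = 6.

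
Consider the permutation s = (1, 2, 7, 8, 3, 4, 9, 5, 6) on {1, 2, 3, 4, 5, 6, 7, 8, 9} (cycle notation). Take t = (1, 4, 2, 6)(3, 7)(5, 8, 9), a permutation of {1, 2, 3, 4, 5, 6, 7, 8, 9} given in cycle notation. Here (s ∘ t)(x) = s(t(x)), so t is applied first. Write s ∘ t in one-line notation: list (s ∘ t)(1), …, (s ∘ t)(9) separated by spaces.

Chase each element through t then s: 1 → 4 → 9; 2 → 6 → 1; 3 → 7 → 8; 4 → 2 → 7; 5 → 8 → 3; 6 → 1 → 2; 7 → 3 → 4; 8 → 9 → 5; 9 → 5 → 6.
Collecting the images, s ∘ t = [9 1 8 7 3 2 4 5 6].

9 1 8 7 3 2 4 5 6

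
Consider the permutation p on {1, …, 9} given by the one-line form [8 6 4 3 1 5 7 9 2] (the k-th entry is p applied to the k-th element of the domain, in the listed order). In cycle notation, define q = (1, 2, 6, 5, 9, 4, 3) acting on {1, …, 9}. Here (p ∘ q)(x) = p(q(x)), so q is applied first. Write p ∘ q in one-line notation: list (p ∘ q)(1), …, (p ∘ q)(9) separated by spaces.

6 5 8 4 2 1 7 9 3

For each element, apply q then p: 1 → 2 → 6; 2 → 6 → 5; 3 → 1 → 8; 4 → 3 → 4; 5 → 9 → 2; 6 → 5 → 1; 7 → 7 → 7; 8 → 8 → 9; 9 → 4 → 3.
Collecting the images, p ∘ q = [6 5 8 4 2 1 7 9 3].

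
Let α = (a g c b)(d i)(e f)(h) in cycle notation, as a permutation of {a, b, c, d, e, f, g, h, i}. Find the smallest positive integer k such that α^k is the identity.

4

The cycle type of α is (4, 2, 2, 1).
The order of α is the least common multiple of its cycle lengths: lcm(4, 2, 2) = 4.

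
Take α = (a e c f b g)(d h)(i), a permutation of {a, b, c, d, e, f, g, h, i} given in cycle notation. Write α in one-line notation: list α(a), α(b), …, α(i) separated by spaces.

Each element maps to the next entry in its cycle (wrapping to the front): a→e, b→g, c→f, d→h, e→c, f→b, g→a, h→d, i→i.
So the one-line form is e g f h c b a d i.

e g f h c b a d i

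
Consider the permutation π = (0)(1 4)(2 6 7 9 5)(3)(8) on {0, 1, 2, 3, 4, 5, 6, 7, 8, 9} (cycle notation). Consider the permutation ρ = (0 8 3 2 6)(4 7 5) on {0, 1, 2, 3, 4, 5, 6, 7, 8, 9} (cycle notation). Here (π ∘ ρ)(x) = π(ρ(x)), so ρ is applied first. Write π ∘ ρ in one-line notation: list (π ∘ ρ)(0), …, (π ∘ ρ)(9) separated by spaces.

8 4 7 6 9 1 0 2 3 5

(π ∘ ρ)(x) = π(ρ(x)). Computing each image: π(ρ(0)) = π(8) = 8, π(ρ(1)) = π(1) = 4, π(ρ(2)) = π(6) = 7, π(ρ(3)) = π(2) = 6, π(ρ(4)) = π(7) = 9, π(ρ(5)) = π(4) = 1, π(ρ(6)) = π(0) = 0, π(ρ(7)) = π(5) = 2, π(ρ(8)) = π(3) = 3, π(ρ(9)) = π(9) = 5.
Hence π ∘ ρ = [8 4 7 6 9 1 0 2 3 5].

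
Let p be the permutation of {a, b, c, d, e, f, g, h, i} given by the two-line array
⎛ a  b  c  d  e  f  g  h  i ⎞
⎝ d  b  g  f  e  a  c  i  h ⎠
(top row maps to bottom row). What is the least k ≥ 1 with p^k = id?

The disjoint-cycle form of p has cycle lengths 3, 2, 2, 1, 1.
The order of p is the least common multiple of its cycle lengths: lcm(3, 2, 2) = 6.

6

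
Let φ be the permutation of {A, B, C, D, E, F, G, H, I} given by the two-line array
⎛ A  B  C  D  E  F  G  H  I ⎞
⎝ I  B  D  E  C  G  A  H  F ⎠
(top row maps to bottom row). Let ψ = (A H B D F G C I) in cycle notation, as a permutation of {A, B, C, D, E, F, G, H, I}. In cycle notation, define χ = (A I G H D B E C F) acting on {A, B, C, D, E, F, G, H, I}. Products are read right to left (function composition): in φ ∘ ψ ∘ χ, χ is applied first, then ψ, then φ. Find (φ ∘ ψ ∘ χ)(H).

G

Chase H: χ(H) = D; ψ(D) = F; φ(F) = G. Hence (φ ∘ ψ ∘ χ)(H) = G.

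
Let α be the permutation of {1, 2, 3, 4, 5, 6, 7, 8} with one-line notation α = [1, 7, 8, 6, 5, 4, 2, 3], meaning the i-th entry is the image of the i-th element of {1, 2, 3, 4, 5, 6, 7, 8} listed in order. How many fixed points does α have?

The fixed points (elements with α(x) = x) are {1, 5}, so there are 2.

2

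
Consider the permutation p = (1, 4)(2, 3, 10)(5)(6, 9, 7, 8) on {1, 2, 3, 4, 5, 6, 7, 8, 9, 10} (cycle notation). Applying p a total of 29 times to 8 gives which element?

8 lies in the 4-cycle (6, 9, 7, 8).
Powers repeat with period 4 on this cycle, and 29 mod 4 = 1, so p^29(8) = p^1(8).
Stepping 1 place around the cycle: 8 → 6.

6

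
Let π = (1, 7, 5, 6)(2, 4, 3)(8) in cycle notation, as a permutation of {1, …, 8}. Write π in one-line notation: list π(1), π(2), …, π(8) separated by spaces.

7 4 2 3 6 1 5 8

Reading each image from the cycles: 1↦7, 2↦4, 3↦2, 4↦3, 5↦6, 6↦1, 7↦5, 8↦8.
Listing these in domain order gives 7 4 2 3 6 1 5 8.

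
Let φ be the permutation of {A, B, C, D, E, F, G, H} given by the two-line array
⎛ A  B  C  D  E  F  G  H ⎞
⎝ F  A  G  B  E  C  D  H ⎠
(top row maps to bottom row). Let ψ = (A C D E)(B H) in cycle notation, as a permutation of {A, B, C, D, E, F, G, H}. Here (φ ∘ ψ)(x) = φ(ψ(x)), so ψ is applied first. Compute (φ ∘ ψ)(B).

First apply ψ: ψ(B) = H, then φ(H) = H. Thus (φ ∘ ψ)(B) = H.

H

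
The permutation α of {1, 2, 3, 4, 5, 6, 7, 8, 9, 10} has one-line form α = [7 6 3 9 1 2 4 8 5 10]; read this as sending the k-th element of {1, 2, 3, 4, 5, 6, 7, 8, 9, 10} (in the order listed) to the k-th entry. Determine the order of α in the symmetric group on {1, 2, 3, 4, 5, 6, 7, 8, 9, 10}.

The disjoint-cycle form of α has cycle lengths 5, 2, 1, 1, 1.
The order of α is the least common multiple of its cycle lengths: lcm(5, 2) = 10.

10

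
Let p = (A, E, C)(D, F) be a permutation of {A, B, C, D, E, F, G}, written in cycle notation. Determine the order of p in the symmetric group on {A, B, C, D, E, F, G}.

6

The disjoint cycles have lengths 3, 2, 1, 1.
The order of p is the least common multiple of its cycle lengths: lcm(3, 2) = 6.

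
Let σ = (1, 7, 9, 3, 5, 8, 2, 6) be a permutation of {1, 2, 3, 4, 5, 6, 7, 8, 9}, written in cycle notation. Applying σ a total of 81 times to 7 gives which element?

7 lies in the 8-cycle (1, 7, 9, 3, 5, 8, 2, 6).
Since the cycle has length 8, σ^81 acts on it the same as σ^1 (81 mod 8 = 1).
Stepping 1 place around the cycle: 7 → 9.

9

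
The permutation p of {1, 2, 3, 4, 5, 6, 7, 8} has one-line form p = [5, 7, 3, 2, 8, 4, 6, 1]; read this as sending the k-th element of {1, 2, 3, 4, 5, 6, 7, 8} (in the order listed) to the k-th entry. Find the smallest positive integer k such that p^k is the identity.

Writing p as disjoint cycles, the cycle lengths are 4, 3, 1.
The order of p is the least common multiple of its cycle lengths: lcm(4, 3) = 12.

12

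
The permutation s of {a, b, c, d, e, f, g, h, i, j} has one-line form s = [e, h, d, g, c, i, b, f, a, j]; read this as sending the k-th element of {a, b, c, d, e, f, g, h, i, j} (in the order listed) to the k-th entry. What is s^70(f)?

b

Tracing f → i → … returns to f after 9 steps, so f lies in a 9-cycle (a e c d g b h f i).
On a 9-cycle, s^9 is the identity, so s^70 = s^7 there (70 ≡ 7 mod 9).
Advancing 7 steps from f: f → i → a → e → c → d → g → b.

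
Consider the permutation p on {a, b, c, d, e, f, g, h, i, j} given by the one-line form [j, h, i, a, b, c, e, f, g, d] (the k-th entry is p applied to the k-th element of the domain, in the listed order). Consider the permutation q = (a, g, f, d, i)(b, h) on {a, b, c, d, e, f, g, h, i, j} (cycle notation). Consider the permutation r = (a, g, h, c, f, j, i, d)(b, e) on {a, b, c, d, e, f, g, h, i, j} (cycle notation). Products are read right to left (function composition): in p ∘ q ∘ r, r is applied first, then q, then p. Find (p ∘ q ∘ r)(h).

i

(p ∘ q ∘ r)(h) = p(q(r(h))). r(h) = c, then q(c) = c, then p(c) = i, so the result is i.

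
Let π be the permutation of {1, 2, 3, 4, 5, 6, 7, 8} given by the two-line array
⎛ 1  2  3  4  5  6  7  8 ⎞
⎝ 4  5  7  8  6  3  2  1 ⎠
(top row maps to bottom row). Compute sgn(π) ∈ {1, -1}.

1

In disjoint-cycle form the cycle lengths are 5, 3.
A cycle is odd iff its length is even; π has 0 even-length cycles, so sgn(π) = (−1)^0 and π is even.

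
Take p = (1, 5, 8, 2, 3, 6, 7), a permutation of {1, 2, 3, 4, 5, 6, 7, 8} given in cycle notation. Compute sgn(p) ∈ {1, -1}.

The cycle lengths are 7, 1.
A cycle of length ℓ contributes ℓ−1 transpositions, so p is a product of 6 transpositions — even.

1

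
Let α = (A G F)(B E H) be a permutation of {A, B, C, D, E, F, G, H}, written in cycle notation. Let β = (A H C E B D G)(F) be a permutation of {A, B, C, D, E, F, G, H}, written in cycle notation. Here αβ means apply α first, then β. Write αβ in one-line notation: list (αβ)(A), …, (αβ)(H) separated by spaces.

For each element, apply α then β: A → G → A; B → E → B; C → C → E; D → D → G; E → H → C; F → A → H; G → F → F; H → B → D.
So αβ in one-line form is A B E G C H F D.

A B E G C H F D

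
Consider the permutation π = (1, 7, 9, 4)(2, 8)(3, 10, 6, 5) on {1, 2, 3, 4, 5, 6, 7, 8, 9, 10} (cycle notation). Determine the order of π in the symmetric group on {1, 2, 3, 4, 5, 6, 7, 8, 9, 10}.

The cycle type of π is (4, 4, 2).
The order is lcm(4, 4, 2) = 4.

4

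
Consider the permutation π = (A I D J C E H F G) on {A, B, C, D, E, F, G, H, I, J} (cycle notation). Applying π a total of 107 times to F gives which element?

H

F lies in the 9-cycle (A I D J C E H F G).
Since the cycle has length 9, π^107 acts on it the same as π^8 (107 mod 9 = 8).
Stepping 8 places around the cycle: F → G → A → I → D → J → C → E → H.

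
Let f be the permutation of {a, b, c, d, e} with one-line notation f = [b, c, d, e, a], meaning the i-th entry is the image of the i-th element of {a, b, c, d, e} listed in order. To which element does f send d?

e

d is element number 4 of the domain, and entry number 4 of the one-line form is e, so f(d) = e.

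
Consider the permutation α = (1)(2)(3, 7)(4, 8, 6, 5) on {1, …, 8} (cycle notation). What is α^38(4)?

6

4 lies in the 4-cycle (4, 8, 6, 5).
Since the cycle has length 4, α^38 acts on it the same as α^2 (38 mod 4 = 2).
Advancing 2 steps from 4: 4 → 8 → 6.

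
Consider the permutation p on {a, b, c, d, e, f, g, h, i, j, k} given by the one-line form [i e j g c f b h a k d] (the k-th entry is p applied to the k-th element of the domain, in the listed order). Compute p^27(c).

Tracing c → j → … returns to c after 7 steps, so c lies in a 7-cycle (b, e, c, j, k, d, g).
On a 7-cycle, p^7 is the identity, so p^27 = p^6 there (27 ≡ 6 mod 7).
Stepping 6 places around the cycle: c → j → k → d → g → b → e.

e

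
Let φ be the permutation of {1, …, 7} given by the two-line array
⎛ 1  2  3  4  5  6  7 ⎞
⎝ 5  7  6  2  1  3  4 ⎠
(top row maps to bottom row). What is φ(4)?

2

The entry below 4 in the array is 2, so φ(4) = 2.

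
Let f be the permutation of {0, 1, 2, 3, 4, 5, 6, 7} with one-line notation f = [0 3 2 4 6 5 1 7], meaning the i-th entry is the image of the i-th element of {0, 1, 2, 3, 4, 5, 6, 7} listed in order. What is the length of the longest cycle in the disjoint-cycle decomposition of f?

Decomposing into disjoint cycles gives (1, 3, 4, 6); the longest has length 4.

4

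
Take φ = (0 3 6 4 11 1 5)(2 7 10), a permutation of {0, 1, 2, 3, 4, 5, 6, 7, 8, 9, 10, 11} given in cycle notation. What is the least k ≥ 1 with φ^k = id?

21

The disjoint cycles have lengths 7, 3, 1, 1.
Since disjoint cycles commute, ord(φ) = lcm(7, 3) = 21.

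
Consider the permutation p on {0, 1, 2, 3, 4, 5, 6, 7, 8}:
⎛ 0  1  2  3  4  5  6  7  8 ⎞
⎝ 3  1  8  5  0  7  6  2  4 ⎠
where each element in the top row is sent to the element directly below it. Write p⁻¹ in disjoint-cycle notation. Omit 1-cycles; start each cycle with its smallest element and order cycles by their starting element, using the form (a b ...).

(0 4 8 2 7 5 3)

First write p in disjoint cycles: (0 3 5 7 2 8 4).
Reversing each cycle (and rotating so the smallest element leads) gives p⁻¹ = (0 4 8 2 7 5 3).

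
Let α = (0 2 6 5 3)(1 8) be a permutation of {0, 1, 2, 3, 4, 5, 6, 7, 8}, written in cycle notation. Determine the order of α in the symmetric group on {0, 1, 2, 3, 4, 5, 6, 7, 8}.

The cycle type of α is (5, 2, 1, 1).
Since disjoint cycles commute, ord(α) = lcm(5, 2) = 10.

10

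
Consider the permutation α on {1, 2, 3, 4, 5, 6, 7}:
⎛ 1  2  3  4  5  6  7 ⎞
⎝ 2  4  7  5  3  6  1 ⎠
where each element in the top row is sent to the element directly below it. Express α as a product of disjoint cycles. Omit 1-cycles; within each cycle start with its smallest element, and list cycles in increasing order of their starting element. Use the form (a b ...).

From 1: 1 → 2 → 4 → 5 → 3 → 7 → 1, closing the cycle (1 2 4 5 3 7).
Continuing from each remaining unvisited element yields (1 2 4 5 3 7).

(1 2 4 5 3 7)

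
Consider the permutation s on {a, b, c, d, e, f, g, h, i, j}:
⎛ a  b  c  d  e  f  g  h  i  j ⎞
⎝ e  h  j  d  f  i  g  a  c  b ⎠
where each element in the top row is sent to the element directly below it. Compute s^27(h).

Tracing h → a → … returns to h after 8 steps, so h lies in an 8-cycle (a, e, f, i, c, j, b, h).
Powers repeat with period 8 on this cycle, and 27 mod 8 = 3, so s^27(h) = s^3(h).
Stepping 3 places around the cycle: h → a → e → f.

f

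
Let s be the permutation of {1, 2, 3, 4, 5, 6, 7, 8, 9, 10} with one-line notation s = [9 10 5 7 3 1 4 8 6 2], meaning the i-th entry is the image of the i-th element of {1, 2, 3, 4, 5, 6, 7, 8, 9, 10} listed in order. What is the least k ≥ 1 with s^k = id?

6

Writing s as disjoint cycles, the cycle lengths are 3, 2, 2, 2, 1.
The order of s is the least common multiple of its cycle lengths: lcm(3, 2, 2, 2) = 6.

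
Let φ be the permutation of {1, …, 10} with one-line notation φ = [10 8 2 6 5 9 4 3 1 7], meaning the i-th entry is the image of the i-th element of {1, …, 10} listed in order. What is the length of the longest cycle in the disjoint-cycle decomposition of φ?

6

Decomposing into disjoint cycles gives (1, 10, 7, 4, 6, 9)(2, 8, 3); the longest has length 6.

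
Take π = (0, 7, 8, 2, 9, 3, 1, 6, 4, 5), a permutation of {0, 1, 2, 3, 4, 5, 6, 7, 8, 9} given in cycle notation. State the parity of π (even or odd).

odd

The cycle lengths are 10.
A cycle of length ℓ contributes ℓ−1 transpositions, so π is a product of 9 transpositions — odd.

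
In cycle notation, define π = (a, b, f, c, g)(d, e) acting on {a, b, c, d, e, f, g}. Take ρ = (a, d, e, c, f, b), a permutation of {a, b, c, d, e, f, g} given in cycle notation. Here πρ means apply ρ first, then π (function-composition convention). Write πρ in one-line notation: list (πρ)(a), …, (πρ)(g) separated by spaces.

e b c d g f a

(πρ)(x) = π(ρ(x)). Computing each image: π(ρ(a)) = π(d) = e, π(ρ(b)) = π(a) = b, π(ρ(c)) = π(f) = c, π(ρ(d)) = π(e) = d, π(ρ(e)) = π(c) = g, π(ρ(f)) = π(b) = f, π(ρ(g)) = π(g) = a.
Hence πρ = [e b c d g f a].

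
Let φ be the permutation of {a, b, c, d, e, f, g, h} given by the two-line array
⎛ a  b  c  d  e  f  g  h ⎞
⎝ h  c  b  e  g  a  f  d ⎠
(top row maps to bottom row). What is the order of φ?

Writing φ as disjoint cycles, the cycle lengths are 6, 2.
The order of φ is the least common multiple of its cycle lengths: lcm(6, 2) = 6.

6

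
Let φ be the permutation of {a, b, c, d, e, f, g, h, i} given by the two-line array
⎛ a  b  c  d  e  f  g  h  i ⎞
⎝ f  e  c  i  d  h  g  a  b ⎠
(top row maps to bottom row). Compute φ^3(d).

Tracing d → i → … returns to d after 4 steps, so d lies in a 4-cycle (b, e, d, i).
Advancing 3 steps from d: d → i → b → e.

e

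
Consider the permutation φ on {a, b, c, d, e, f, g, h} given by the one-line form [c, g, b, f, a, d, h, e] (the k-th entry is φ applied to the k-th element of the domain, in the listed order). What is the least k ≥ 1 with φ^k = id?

Decomposing into disjoint cycles gives cycle lengths 6, 2.
The order is lcm(6, 2) = 6.

6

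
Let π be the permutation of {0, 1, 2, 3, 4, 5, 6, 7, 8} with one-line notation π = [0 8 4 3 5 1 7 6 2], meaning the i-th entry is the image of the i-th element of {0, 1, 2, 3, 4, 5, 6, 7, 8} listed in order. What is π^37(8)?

Tracing 8 → 2 → … returns to 8 after 5 steps, so 8 lies in a 5-cycle (1 8 2 4 5).
Powers repeat with period 5 on this cycle, and 37 mod 5 = 2, so π^37(8) = π^2(8).
Advancing 2 steps from 8: 8 → 2 → 4.

4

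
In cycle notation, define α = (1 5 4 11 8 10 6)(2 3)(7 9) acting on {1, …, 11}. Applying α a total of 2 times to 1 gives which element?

4

1 lies in the 7-cycle (1 5 4 11 8 10 6).
Advancing 2 steps from 1: 1 → 5 → 4.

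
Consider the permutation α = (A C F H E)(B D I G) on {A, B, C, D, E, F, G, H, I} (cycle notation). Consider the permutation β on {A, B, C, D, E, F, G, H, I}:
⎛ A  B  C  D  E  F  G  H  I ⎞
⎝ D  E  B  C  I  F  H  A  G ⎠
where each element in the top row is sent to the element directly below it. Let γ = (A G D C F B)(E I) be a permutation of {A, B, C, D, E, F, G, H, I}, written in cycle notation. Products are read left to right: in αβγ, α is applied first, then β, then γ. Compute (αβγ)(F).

G

(αβγ)(F) = γ(β(α(F))). α(F) = H, then β(H) = A, then γ(A) = G, so the result is G.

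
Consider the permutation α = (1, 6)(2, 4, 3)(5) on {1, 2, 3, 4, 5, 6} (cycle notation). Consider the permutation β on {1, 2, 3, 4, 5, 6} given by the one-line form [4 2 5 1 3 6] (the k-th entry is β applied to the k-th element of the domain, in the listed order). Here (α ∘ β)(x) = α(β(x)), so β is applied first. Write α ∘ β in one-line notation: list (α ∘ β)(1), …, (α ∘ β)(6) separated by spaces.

(α ∘ β)(x) = α(β(x)). Computing each image: α(β(1)) = α(4) = 3, α(β(2)) = α(2) = 4, α(β(3)) = α(5) = 5, α(β(4)) = α(1) = 6, α(β(5)) = α(3) = 2, α(β(6)) = α(6) = 1.
Hence α ∘ β = [3 4 5 6 2 1].

3 4 5 6 2 1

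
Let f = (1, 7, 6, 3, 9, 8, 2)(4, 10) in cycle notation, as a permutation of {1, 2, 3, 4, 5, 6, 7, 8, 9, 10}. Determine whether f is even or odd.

The cycle lengths are 7, 2, 1.
A cycle is odd iff its length is even; f has 1 even-length cycle, so sgn(f) = (−1)^1 and f is odd.

odd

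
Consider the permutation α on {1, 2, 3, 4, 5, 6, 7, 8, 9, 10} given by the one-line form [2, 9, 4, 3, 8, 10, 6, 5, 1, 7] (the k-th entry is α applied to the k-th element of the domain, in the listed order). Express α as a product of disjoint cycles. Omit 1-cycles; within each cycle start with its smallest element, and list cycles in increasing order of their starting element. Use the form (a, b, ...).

(1, 2, 9)(3, 4)(5, 8)(6, 10, 7)

From 1: 1 → 2 → 9 → 1, closing the cycle (1, 2, 9).
Repeating from the next unused element and collecting all non-trivial cycles gives (1, 2, 9)(3, 4)(5, 8)(6, 10, 7).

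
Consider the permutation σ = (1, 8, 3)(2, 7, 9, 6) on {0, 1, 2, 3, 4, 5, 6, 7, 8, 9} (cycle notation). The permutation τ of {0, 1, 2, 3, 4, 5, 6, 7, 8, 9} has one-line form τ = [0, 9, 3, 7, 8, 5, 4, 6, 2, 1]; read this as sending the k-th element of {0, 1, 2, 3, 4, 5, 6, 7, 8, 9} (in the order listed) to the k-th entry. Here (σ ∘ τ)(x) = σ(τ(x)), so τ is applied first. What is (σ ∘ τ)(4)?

3

τ(4) = 8, then σ(8) = 3; composing gives (σ ∘ τ)(4) = 3.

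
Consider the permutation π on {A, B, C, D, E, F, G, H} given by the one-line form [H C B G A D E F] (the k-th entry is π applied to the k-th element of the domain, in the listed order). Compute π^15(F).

E

Tracing F → D → … returns to F after 6 steps, so F lies in a 6-cycle (A, H, F, D, G, E).
Powers repeat with period 6 on this cycle, and 15 mod 6 = 3, so π^15(F) = π^3(F).
Advancing 3 steps from F: F → D → G → E.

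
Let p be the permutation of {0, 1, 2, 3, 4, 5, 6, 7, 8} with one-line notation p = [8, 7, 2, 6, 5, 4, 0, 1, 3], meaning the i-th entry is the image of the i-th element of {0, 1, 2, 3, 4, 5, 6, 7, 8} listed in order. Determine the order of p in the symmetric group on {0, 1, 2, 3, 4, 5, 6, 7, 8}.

Decomposing into disjoint cycles gives cycle lengths 4, 2, 2, 1.
The order of p is the least common multiple of its cycle lengths: lcm(4, 2, 2) = 4.

4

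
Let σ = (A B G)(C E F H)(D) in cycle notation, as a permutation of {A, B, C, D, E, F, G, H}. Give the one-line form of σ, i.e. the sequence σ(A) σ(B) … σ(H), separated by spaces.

B G E D F H A C

Image by image: A→B, B→G, C→E, D→D, E→F, F→H, G→A, H→C.
Listing these in domain order gives B G E D F H A C.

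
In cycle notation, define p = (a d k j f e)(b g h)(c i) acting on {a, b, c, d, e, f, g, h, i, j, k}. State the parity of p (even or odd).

The cycle lengths are 6, 3, 2.
A cycle is odd iff its length is even; p has 2 even-length cycles, so sgn(p) = (−1)^2 and p is even.

even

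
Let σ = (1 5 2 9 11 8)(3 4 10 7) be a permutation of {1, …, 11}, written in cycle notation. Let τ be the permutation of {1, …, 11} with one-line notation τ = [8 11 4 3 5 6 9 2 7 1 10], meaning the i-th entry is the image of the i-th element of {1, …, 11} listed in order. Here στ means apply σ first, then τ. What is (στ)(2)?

7

σ(2) = 9, then τ(9) = 7; composing gives (στ)(2) = 7.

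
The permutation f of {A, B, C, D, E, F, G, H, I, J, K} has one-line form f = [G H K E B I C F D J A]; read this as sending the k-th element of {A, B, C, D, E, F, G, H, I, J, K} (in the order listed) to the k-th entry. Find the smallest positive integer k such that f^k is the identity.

12

Decomposing into disjoint cycles gives cycle lengths 6, 4, 1.
The order of f is the least common multiple of its cycle lengths: lcm(6, 4) = 12.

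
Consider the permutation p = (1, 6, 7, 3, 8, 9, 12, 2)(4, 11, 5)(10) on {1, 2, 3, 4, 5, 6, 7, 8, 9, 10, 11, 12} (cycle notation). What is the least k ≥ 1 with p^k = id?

24

The cycle type of p is (8, 3, 1).
The order is lcm(8, 3) = 24.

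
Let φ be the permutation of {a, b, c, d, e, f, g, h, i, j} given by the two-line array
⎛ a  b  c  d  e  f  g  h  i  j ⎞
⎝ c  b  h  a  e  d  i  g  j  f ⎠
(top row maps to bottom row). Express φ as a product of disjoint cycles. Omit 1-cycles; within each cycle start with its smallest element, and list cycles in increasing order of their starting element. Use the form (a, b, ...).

(a, c, h, g, i, j, f, d)

Start at a and follow images: a → c → h → g → i → j → f → d → a, giving the cycle (a, c, h, g, i, j, f, d).
Continuing from each remaining unvisited element yields (a, c, h, g, i, j, f, d).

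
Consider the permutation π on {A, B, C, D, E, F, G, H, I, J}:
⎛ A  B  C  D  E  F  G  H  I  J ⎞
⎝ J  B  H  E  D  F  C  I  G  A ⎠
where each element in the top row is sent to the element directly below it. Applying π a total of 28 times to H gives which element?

H

Tracing H → I → … returns to H after 4 steps, so H lies in a 4-cycle (C H I G).
Powers repeat with period 4 on this cycle, and 28 mod 4 = 0, so π^28(H) = π^0(H).
So π^28(H) = H.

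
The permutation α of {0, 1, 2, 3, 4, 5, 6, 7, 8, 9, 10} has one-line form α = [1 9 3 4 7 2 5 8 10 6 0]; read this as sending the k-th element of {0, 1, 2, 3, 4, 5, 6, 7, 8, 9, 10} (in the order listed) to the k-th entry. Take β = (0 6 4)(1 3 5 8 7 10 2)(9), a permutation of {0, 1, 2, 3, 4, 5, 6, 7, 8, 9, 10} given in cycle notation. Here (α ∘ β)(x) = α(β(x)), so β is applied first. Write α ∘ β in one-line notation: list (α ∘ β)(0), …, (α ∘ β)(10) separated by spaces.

For each element, apply β then α: 0 → 6 → 5; 1 → 3 → 4; 2 → 1 → 9; 3 → 5 → 2; 4 → 0 → 1; 5 → 8 → 10; 6 → 4 → 7; 7 → 10 → 0; 8 → 7 → 8; 9 → 9 → 6; 10 → 2 → 3.
So α ∘ β in one-line form is 5 4 9 2 1 10 7 0 8 6 3.

5 4 9 2 1 10 7 0 8 6 3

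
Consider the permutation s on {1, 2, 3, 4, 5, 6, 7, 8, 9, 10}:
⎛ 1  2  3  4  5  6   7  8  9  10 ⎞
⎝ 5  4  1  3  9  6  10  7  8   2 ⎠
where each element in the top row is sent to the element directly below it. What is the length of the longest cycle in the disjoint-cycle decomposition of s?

Decomposing into disjoint cycles gives (1, 5, 9, 8, 7, 10, 2, 4, 3); the longest has length 9.

9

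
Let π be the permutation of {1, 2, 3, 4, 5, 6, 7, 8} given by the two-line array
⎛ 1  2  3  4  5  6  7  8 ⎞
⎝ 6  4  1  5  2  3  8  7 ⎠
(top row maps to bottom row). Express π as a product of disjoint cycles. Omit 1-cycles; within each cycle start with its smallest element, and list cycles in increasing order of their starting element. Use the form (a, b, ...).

(1, 6, 3)(2, 4, 5)(7, 8)

Iterating π from 1 gives 1 → 6 → 3 → 1; that is the 3-cycle (1, 6, 3).
Continuing from each remaining unvisited element yields (1, 6, 3)(2, 4, 5)(7, 8).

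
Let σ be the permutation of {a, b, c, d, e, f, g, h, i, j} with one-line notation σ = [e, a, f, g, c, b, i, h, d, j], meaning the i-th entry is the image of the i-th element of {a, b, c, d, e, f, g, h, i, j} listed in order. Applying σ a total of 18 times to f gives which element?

Tracing f → b → … returns to f after 5 steps, so f lies in a 5-cycle (a e c f b).
Powers repeat with period 5 on this cycle, and 18 mod 5 = 3, so σ^18(f) = σ^3(f).
Advancing 3 steps from f: f → b → a → e.

e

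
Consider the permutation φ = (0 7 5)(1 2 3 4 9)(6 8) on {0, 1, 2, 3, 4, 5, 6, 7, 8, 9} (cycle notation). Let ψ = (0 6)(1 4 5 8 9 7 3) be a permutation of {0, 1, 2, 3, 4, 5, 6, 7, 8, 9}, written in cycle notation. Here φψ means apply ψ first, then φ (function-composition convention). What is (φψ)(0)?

8

ψ(0) = 6, then φ(6) = 8; composing gives (φψ)(0) = 8.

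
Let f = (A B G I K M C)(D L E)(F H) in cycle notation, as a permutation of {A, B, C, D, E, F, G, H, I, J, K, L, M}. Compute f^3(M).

B

M lies in the 7-cycle (A B G I K M C).
Stepping 3 places around the cycle: M → C → A → B.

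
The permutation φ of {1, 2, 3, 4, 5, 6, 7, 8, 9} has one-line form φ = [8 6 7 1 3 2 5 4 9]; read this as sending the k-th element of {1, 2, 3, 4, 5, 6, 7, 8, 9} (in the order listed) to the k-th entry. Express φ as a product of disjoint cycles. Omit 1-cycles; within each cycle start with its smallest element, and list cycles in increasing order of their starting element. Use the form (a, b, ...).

Iterating φ from 1 gives 1 → 8 → 4 → 1; that is the 3-cycle (1, 8, 4).
Continuing from each remaining unvisited element yields (1, 8, 4)(2, 6)(3, 7, 5).

(1, 8, 4)(2, 6)(3, 7, 5)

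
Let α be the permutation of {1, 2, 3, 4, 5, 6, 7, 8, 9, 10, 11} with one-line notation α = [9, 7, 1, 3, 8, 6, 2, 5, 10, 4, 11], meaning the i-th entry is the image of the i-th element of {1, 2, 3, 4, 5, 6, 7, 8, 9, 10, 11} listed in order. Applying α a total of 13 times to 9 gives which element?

3

Tracing 9 → 10 → … returns to 9 after 5 steps, so 9 lies in a 5-cycle (1 9 10 4 3).
Since the cycle has length 5, α^13 acts on it the same as α^3 (13 mod 5 = 3).
Stepping 3 places around the cycle: 9 → 10 → 4 → 3.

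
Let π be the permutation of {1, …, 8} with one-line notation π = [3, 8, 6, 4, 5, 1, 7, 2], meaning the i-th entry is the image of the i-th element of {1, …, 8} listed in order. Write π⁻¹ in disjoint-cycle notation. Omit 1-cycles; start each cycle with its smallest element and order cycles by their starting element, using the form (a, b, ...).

The cycle decomposition of π is (1, 3, 6)(2, 8).
Reversing each cycle (and rotating so the smallest element leads) gives π⁻¹ = (1, 6, 3)(2, 8).

(1, 6, 3)(2, 8)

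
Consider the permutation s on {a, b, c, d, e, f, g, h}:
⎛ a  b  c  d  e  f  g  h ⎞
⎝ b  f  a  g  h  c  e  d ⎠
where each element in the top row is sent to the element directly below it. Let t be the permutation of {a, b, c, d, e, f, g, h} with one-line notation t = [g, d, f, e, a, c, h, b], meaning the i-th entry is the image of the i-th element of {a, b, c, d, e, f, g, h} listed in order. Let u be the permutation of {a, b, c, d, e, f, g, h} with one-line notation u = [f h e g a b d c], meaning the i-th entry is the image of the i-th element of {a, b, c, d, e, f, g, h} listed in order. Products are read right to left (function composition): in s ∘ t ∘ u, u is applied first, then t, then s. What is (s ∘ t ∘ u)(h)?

Chase h: u(h) = c; t(c) = f; s(f) = c. Hence (s ∘ t ∘ u)(h) = c.

c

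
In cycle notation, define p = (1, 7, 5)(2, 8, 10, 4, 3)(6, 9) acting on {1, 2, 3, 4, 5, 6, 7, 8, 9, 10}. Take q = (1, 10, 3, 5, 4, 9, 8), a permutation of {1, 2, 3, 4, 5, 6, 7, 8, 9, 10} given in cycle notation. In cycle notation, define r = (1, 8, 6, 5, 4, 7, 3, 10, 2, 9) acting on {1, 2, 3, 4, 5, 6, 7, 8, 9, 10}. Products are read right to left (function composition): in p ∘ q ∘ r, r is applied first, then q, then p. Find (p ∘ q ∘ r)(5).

Apply the permutations in order: r(5) = 4, then q(4) = 9, then p(9) = 6. So (p ∘ q ∘ r)(5) = 6.

6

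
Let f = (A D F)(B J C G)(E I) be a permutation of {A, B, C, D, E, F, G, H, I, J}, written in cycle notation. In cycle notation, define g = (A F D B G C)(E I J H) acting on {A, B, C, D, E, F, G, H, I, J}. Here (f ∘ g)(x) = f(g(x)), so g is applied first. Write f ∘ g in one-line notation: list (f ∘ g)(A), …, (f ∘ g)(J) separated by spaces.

A B D J E F G I C H

(f ∘ g)(x) = f(g(x)). Computing each image: f(g(A)) = f(F) = A, f(g(B)) = f(G) = B, f(g(C)) = f(A) = D, f(g(D)) = f(B) = J, f(g(E)) = f(I) = E, f(g(F)) = f(D) = F, f(g(G)) = f(C) = G, f(g(H)) = f(E) = I, f(g(I)) = f(J) = C, f(g(J)) = f(H) = H.
Hence f ∘ g = [A B D J E F G I C H].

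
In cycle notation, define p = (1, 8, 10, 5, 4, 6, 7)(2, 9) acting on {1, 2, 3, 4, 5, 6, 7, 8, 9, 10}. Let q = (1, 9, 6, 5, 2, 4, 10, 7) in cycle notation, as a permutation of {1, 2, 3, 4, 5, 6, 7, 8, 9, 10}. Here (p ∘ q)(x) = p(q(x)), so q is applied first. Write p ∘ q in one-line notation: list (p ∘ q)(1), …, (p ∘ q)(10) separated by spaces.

2 6 3 5 9 4 8 10 7 1

(p ∘ q)(x) = p(q(x)). Computing each image: p(q(1)) = p(9) = 2, p(q(2)) = p(4) = 6, p(q(3)) = p(3) = 3, p(q(4)) = p(10) = 5, p(q(5)) = p(2) = 9, p(q(6)) = p(5) = 4, p(q(7)) = p(1) = 8, p(q(8)) = p(8) = 10, p(q(9)) = p(6) = 7, p(q(10)) = p(7) = 1.
Hence p ∘ q = [2 6 3 5 9 4 8 10 7 1].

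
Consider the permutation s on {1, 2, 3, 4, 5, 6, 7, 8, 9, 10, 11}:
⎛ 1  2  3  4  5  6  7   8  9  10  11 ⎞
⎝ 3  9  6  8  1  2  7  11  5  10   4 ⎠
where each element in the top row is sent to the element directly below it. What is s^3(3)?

9

Tracing 3 → 6 → … returns to 3 after 6 steps, so 3 lies in a 6-cycle (1 3 6 2 9 5).
Advancing 3 steps from 3: 3 → 6 → 2 → 9.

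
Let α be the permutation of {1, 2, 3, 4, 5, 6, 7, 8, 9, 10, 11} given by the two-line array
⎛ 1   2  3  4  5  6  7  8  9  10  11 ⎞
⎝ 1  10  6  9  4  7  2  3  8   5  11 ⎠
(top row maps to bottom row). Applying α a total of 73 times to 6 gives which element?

Tracing 6 → 7 → … returns to 6 after 9 steps, so 6 lies in a 9-cycle (2, 10, 5, 4, 9, 8, 3, 6, 7).
Since the cycle has length 9, α^73 acts on it the same as α^1 (73 mod 9 = 1).
Advancing 1 step from 6: 6 → 7.

7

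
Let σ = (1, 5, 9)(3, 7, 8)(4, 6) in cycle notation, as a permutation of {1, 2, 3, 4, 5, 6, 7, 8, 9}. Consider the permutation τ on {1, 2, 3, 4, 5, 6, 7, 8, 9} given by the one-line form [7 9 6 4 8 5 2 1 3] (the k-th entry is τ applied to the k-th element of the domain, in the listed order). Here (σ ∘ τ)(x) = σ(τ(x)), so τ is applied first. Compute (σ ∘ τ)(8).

(σ ∘ τ)(8) = σ(τ(8)). τ(8) = 1, then σ(1) = 5. So (σ ∘ τ)(8) = 5.

5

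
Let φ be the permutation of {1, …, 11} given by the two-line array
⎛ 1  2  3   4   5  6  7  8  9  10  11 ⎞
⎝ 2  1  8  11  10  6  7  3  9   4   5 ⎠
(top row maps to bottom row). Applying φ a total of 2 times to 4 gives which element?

5

Tracing 4 → 11 → … returns to 4 after 4 steps, so 4 lies in a 4-cycle (4, 11, 5, 10).
Stepping 2 places around the cycle: 4 → 11 → 5.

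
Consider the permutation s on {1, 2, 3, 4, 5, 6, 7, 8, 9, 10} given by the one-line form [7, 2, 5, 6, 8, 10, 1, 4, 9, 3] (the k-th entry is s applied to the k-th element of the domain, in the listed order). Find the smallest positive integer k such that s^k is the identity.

Writing s as disjoint cycles, the cycle lengths are 6, 2, 1, 1.
Since disjoint cycles commute, ord(s) = lcm(6, 2) = 6.

6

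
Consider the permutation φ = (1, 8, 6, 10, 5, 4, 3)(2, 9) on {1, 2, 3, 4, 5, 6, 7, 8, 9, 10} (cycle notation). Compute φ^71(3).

3 lies in the 7-cycle (1, 8, 6, 10, 5, 4, 3).
Since the cycle has length 7, φ^71 acts on it the same as φ^1 (71 mod 7 = 1).
Stepping 1 place around the cycle: 3 → 1.

1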